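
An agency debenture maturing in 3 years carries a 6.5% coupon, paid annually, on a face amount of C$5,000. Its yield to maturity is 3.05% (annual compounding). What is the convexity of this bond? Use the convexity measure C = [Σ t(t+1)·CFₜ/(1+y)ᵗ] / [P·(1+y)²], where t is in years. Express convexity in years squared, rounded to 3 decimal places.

With y = 0.0305:
  t   CF        PV=CF/(1+0.0305)^t    t·PV        t(t+1)·PV
  1       325.00       315.3809       315.3809         630.7618
  2       325.00       306.0465       612.0929       1,836.2788
  3     5,325.00     4,866.0394    14,598.1183      58,392.4732
  Σ                  5,487.4668    15,525.5921      60,859.5137
P = 5,487.4668.
Convexity = Σ t(t+1)·PV / [P·(1+y)²] = 60,859.5137 / (5,487.4668 × 1.061930) = 10.44385.

10.444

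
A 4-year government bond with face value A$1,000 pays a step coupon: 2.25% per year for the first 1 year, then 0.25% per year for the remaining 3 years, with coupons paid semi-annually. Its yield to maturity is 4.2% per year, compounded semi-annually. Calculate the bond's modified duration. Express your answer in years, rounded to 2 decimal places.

3.83 years

Periodic yield y = 0.021. First find Macaulay duration:
  t   CF        PV=CF/(1+0.021)^t    t·PV
  1        11.25        11.0186        11.0186
  2        11.25        10.7920        21.5840
  3         1.25         1.1744         3.5233
  4         1.25         1.1503         4.6012
  5         1.25         1.1266         5.6331
  6         1.25         1.1035         6.6207
  7         1.25         1.0808         7.5653
  8     1,001.25       847.8843     6,783.0744
  Σ                    875.3305     6,843.6207
P = 875.3305; Macaulay duration = 6,843.6207 / 875.3305 = 7.81833 half-year periods = 3.90916 years.
Modified duration = D_Mac / (1 + y) = 3.90916 / 1.021 = 3.82876 years.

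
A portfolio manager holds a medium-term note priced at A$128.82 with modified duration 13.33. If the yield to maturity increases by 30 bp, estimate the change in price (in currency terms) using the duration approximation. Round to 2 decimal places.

-A$5.15

Duration approximation: ΔP/P ≈ -D_mod · Δy = -13.33 × (+0.003) = -0.039990.
ΔP ≈ 128.82 × (-0.039990) = -5.1515118.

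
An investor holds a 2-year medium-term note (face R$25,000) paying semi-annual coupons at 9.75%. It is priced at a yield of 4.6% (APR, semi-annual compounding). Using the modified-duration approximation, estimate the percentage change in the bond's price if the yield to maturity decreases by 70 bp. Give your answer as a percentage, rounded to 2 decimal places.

Periodic yield y = 0.023. Modified duration first:
  t   CF        PV=CF/(1+0.023)^t    t·PV
  1     1,218.75     1,191.3490     1,191.3490
  2     1,218.75     1,164.5640     2,329.1280
  3     1,218.75     1,138.3812     3,415.1437
  4    26,218.75    23,939.1898    95,756.7591
  Σ                 27,433.4840   102,692.3798
P = 27,433.4840; D_Mac = 3.74332 half-year periods = 1.87166 yrs; D_mod = 1.87166/(1+0.023) = 1.82958 yrs.
ΔP/P ≈ -D_mod · Δy = -1.82958 × (-0.007) = +0.012807 = +1.2807%.

+1.28%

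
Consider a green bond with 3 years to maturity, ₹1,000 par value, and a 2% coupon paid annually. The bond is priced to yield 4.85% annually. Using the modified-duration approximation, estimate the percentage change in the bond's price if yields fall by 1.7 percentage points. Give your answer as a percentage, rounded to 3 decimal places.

Periodic yield y = 0.0485. Modified duration first:
  t   CF        PV=CF/(1+0.0485)^t    t·PV
  1        20.00        19.0749        19.0749
  2        20.00        18.1925        36.3851
  3     1,020.00       884.9014     2,654.7041
  Σ                    922.1688     2,710.1640
P = 922.1688; D_Mac = 2.93890 yrs; D_mod = 2.93890/(1+0.0485) = 2.80296 yrs.
ΔP/P ≈ -D_mod · Δy = -2.80296 × (-0.017) = +0.047650 = +4.7650%.

+4.765%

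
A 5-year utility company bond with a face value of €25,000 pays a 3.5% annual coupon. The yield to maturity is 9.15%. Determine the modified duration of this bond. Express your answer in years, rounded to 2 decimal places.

Periodic yield y = 0.0915. First find Macaulay duration:
  t   CF        PV=CF/(1+0.0915)^t    t·PV
  1       875.00       801.6491       801.6491
  2       875.00       734.4472     1,468.8944
  3       875.00       672.8788     2,018.6363
  4       875.00       616.4716     2,465.8865
  5    25,875.00    16,701.7377    83,508.6884
  Σ                 19,527.1844    90,263.7547
P = 19,527.1844; Macaulay duration = 90,263.7547 / 19,527.1844 = 4.62247 years.
Modified duration = D_Mac / (1 + y) = 4.62247 / 1.0915 = 4.23497 years.

4.23 years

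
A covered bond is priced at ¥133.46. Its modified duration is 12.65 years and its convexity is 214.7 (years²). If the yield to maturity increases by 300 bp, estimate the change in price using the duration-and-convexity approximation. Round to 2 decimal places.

Duration effect: -D_mod·Δy = -12.65 × (+0.03) = -0.379500
Convexity effect: ½·C·(Δy)² = 0.5 × 214.7 × (0.03)² = +0.0966150
ΔP/P ≈ -0.379500 + 0.0966150 = -0.282885
ΔP ≈ 133.46 × (-0.282885) = -37.7538321.

-¥37.75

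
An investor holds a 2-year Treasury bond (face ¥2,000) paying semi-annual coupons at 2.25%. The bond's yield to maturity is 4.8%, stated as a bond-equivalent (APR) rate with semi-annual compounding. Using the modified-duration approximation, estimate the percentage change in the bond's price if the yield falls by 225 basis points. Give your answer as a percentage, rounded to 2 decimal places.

Periodic yield y = 0.024. Modified duration first:
  t   CF        PV=CF/(1+0.024)^t    t·PV
  1        22.50        21.9727        21.9727
  2        22.50        21.4577        42.9153
  3        22.50        20.9548        62.8643
  4     2,022.50     1,839.4530     7,357.8121
  Σ                  1,903.8381     7,485.5644
P = 1,903.8381; D_Mac = 3.93183 half-year periods = 1.96591 yrs; D_mod = 1.96591/(1+0.024) = 1.91984 yrs.
ΔP/P ≈ -D_mod · Δy = -1.91984 × (-0.0225) = +0.043196 = +4.3196%.

+4.32%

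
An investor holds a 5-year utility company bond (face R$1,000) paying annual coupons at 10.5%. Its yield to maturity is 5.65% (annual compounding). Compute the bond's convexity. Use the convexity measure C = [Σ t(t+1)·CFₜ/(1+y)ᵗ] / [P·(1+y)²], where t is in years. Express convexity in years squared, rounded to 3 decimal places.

With y = 0.0565:
  t   CF        PV=CF/(1+0.0565)^t    t·PV        t(t+1)·PV
  1       105.00        99.3848        99.3848         198.7695
  2       105.00        94.0698       188.1396         564.4189
  3       105.00        89.0391       267.1173       1,068.4693
  4       105.00        84.2774       337.1097       1,685.5486
  5     1,105.00       839.4885     4,197.4427      25,184.6562
  Σ                  1,206.2597     5,089.1941      28,701.8625
P = 1,206.2597.
Convexity = Σ t(t+1)·PV / [P·(1+y)²] = 28,701.8625 / (1,206.2597 × 1.116192) = 21.31721.

21.317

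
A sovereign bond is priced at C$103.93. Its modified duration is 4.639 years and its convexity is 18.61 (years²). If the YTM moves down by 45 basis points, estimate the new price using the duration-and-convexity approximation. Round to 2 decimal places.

Duration effect: -D_mod·Δy = -4.639 × (-0.0045) = +0.0208755
Convexity effect: ½·C·(Δy)² = 0.5 × 18.61 × (-0.0045)² = +0.00018842625
ΔP/P ≈ +0.0208755 + 0.00018842625 = +0.02106392625
New price ≈ 103.93 × (1 + 0.02106392625) = 106.1191738551625.

C$106.12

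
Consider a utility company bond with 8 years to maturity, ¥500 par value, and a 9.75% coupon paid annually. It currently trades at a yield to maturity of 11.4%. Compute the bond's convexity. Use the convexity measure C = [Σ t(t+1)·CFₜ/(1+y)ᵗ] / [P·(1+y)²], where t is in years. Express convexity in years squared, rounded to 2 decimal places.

With y = 0.114:
  t   CF        PV=CF/(1+0.114)^t    t·PV        t(t+1)·PV
  1        48.75        43.7612        43.7612          87.5224
  2        48.75        39.2830        78.5659         235.6978
  3        48.75        35.2630       105.7889         423.1558
  4        48.75        31.6544       126.6175         633.0877
  5        48.75        28.4151       142.0753         852.4520
  6        48.75        25.5072       153.0434       1,071.3041
  7        48.75        22.8970       160.2789       1,282.2311
  8       548.75       231.3625     1,850.9002      16,658.1015
  Σ                    458.1434     2,661.0315      21,243.5523
P = 458.1434.
Convexity = Σ t(t+1)·PV / [P·(1+y)²] = 21,243.5523 / (458.1434 × 1.240996) = 37.36417.

37.36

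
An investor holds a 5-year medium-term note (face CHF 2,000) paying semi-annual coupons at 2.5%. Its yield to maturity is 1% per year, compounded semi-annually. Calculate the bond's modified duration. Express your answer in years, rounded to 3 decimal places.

Periodic yield y = 0.005. First find Macaulay duration:
  t   CF        PV=CF/(1+0.005)^t    t·PV
  1        25.00        24.8756        24.8756
  2        25.00        24.7519        49.5037
  3        25.00        24.6287        73.8862
  4        25.00        24.5062        98.0248
  5        25.00        24.3843       121.9213
  6        25.00        24.2630       145.5777
  7        25.00        24.1422       168.9957
  8        25.00        24.0221       192.1770
  9        25.00        23.9026       215.1236
  10    2,025.00     1,926.4796    19,264.7958
  Σ                  2,145.9562    20,354.8814
P = 2,145.9562; Macaulay duration = 20,354.8814 / 2,145.9562 = 9.48523 half-year periods = 4.74261 years.
Modified duration = D_Mac / (1 + y) = 4.74261 / 1.005 = 4.71902 years.

4.719 years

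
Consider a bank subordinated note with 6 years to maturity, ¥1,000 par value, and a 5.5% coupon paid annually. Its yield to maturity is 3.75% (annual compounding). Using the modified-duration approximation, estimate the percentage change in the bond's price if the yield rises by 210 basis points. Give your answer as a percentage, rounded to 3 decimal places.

Periodic yield y = 0.0375. Modified duration first:
  t   CF        PV=CF/(1+0.0375)^t    t·PV
  1        55.00        53.0120        53.0120
  2        55.00        51.0960       102.1919
  3        55.00        49.2491       147.7473
  4        55.00        47.4690       189.8761
  5        55.00        45.7533       228.7664
  6     1,055.00       845.9094     5,075.4561
  Σ                  1,092.4888     5,797.0498
P = 1,092.4888; D_Mac = 5.30628 yrs; D_mod = 5.30628/(1+0.0375) = 5.11449 yrs.
ΔP/P ≈ -D_mod · Δy = -5.11449 × (+0.021) = -0.107404 = -10.7404%.

-10.740%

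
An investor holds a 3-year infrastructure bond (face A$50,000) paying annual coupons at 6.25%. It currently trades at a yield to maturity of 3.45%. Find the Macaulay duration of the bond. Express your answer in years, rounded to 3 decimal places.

Periodic yield y = 0.0345. Discount each cash flow and weight by its year:
  t   CF        PV=CF/(1+0.0345)^t    t·PV
  1     3,125.00     3,020.7830     3,020.7830
  2     3,125.00     2,920.0416     5,840.0831
  3    53,125.00    47,985.2164   143,955.6493
  Σ                 53,926.0410   152,816.5154
Price P = Σ PV = 53,926.0410.
Macaulay duration = Σ(t·PV) / P = 152,816.5154 / 53,926.0410 = 2.83382 years.

2.834 years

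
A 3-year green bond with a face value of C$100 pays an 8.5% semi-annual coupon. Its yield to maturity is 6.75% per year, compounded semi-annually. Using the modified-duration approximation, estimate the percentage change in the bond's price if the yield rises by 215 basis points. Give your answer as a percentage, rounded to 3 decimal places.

Periodic yield y = 0.03375. Modified duration first:
  t   CF        PV=CF/(1+0.03375)^t    t·PV
  1         4.25         4.1112         4.1112
  2         4.25         3.9770         7.9540
  3         4.25         3.8472        11.5415
  4         4.25         3.7216        14.8863
  5         4.25         3.6001        18.0004
  6       104.25        85.4246       512.5476
  Σ                    104.6817       569.0411
P = 104.6817; D_Mac = 5.43592 half-year periods = 2.71796 yrs; D_mod = 2.71796/(1+0.03375) = 2.62922 yrs.
ΔP/P ≈ -D_mod · Δy = -2.62922 × (+0.0215) = -0.056528 = -5.6528%.

-5.653%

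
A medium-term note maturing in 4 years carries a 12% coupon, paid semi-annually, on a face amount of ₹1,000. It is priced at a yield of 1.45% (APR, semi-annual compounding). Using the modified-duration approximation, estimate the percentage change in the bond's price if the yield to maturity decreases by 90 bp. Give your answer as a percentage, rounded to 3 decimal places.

Periodic yield y = 0.00725. Modified duration first:
  t   CF        PV=CF/(1+0.00725)^t    t·PV
  1        60.00        59.5681        59.5681
  2        60.00        59.1394       118.2787
  3        60.00        58.7137       176.1411
  4        60.00        58.2911       233.1643
  5        60.00        57.8715       289.3576
  6        60.00        57.4550       344.7298
  7        60.00        57.0414       399.2899
  8     1,060.00     1,000.4783     8,003.8261
  Σ                  1,408.5585     9,624.3557
P = 1,408.5585; D_Mac = 6.83277 half-year periods = 3.41638 yrs; D_mod = 3.41638/(1+0.00725) = 3.39179 yrs.
ΔP/P ≈ -D_mod · Δy = -3.39179 × (-0.009) = +0.030526 = +3.0526%.

+3.053%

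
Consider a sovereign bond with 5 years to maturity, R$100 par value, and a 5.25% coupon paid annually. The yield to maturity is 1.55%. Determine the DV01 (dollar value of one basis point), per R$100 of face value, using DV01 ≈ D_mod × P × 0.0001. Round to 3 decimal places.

R$0.053

Periodic yield y = 0.0155.
  t   CF        PV=CF/(1+0.0155)^t    t·PV
  1         5.25         5.1699         5.1699
  2         5.25         5.0910        10.1819
  3         5.25         5.0133        15.0398
  4         5.25         4.9367        19.7469
  5       105.25        97.4591       487.2956
  Σ                    117.6699       537.4340
P = 117.6699; D_Mac = 4.56730 yrs; D_mod = 4.49759 yrs.
DV01 ≈ 4.49759 × 117.6699 × 0.0001 = 0.052923.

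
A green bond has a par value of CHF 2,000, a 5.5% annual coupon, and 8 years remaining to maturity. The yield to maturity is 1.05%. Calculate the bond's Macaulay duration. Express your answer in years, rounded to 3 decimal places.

Periodic yield y = 0.0105. Discount each cash flow and weight by its year:
  t   CF        PV=CF/(1+0.0105)^t    t·PV
  1       110.00       108.8570       108.8570
  2       110.00       107.7259       215.4518
  3       110.00       106.6065       319.8195
  4       110.00       105.4988       421.9951
  5       110.00       104.4025       522.0127
  6       110.00       103.3177       619.9063
  7       110.00       102.2441       715.7090
  8     2,110.00     1,940.8497    15,526.7979
  Σ                  2,679.5023    18,450.5493
Price P = Σ PV = 2,679.5023.
Macaulay duration = Σ(t·PV) / P = 18,450.5493 / 2,679.5023 = 6.88581 years.

6.886 years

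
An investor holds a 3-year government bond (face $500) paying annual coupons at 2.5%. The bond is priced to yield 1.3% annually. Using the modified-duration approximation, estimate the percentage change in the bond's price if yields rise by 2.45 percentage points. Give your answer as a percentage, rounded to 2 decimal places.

Periodic yield y = 0.013. Modified duration first:
  t   CF        PV=CF/(1+0.013)^t    t·PV
  1        12.50        12.3396        12.3396
  2        12.50        12.1812        24.3625
  3       512.50       493.0211     1,479.0634
  Σ                    517.5419     1,515.7654
P = 517.5419; D_Mac = 2.92878 yrs; D_mod = 2.92878/(1+0.013) = 2.89119 yrs.
ΔP/P ≈ -D_mod · Δy = -2.89119 × (+0.0245) = -0.070834 = -7.0834%.

-7.08%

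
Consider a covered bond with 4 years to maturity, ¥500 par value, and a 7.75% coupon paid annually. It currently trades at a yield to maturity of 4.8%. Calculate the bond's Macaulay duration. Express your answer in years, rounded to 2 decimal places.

3.61 years

Periodic yield y = 0.048. Discount each cash flow and weight by its year:
  t   CF        PV=CF/(1+0.048)^t    t·PV
  1        38.75        36.9752        36.9752
  2        38.75        35.2817        70.5633
  3        38.75        33.6657       100.9971
  4       538.75       446.6241     1,786.4964
  Σ                    552.5467     1,995.0321
Price P = Σ PV = 552.5467.
Macaulay duration = Σ(t·PV) / P = 1,995.0321 / 552.5467 = 3.61061 years.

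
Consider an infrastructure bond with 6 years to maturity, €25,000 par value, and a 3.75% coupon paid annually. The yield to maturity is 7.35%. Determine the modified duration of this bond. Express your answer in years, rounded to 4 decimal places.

5.0523 years

Periodic yield y = 0.0735. First find Macaulay duration:
  t   CF        PV=CF/(1+0.0735)^t    t·PV
  1       937.50       873.3116       873.3116
  2       937.50       813.5180     1,627.0360
  3       937.50       757.8184     2,273.4551
  4       937.50       705.9323     2,823.7294
  5       937.50       657.5988     3,287.9942
  6    25,937.50    16,947.8972   101,687.3833
  Σ                 20,756.0764   112,572.9096
P = 20,756.0764; Macaulay duration = 112,572.9096 / 20,756.0764 = 5.42361 years.
Modified duration = D_Mac / (1 + y) = 5.42361 / 1.0735 = 5.05227 years.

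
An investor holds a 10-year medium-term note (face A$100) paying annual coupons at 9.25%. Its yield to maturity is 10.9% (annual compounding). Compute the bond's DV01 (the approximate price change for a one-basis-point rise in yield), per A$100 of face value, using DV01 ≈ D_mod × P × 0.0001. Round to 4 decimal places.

Periodic yield y = 0.109.
  t   CF        PV=CF/(1+0.109)^t    t·PV
  1         9.25         8.3408         8.3408
  2         9.25         7.5211        15.0421
  3         9.25         6.7818        20.3455
  4         9.25         6.1153        24.4611
  5         9.25         5.5142        27.5711
  6         9.25         4.9722        29.8335
  7         9.25         4.4835        31.3848
  8         9.25         4.0429        32.3429
  9         9.25         3.6455        32.8096
  10      109.25        38.8245       388.2451
  Σ                     90.2419       610.3764
P = 90.2419; D_Mac = 6.76378 yrs; D_mod = 6.09899 yrs.
DV01 ≈ 6.09899 × 90.2419 × 0.0001 = 0.055038.

A$0.0550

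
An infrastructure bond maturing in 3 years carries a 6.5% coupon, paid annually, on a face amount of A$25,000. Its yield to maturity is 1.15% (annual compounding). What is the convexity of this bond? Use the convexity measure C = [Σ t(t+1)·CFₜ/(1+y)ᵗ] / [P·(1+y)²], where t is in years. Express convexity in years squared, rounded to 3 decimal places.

With y = 0.0115:
  t   CF        PV=CF/(1+0.0115)^t    t·PV        t(t+1)·PV
  1     1,625.00     1,606.5250     1,606.5250       3,213.0499
  2     1,625.00     1,588.2600     3,176.5199       9,529.5598
  3    26,625.00    25,727.1664    77,181.4991     308,725.9965
  Σ                 28,921.9513    81,964.5440     321,468.6063
P = 28,921.9513.
Convexity = Σ t(t+1)·PV / [P·(1+y)²] = 321,468.6063 / (28,921.9513 × 1.023132) = 10.86374.

10.864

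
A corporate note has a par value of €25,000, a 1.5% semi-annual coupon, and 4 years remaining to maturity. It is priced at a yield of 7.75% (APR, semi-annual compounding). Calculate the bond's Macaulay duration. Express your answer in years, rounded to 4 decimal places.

3.8809 years

Periodic yield y = 0.03875. Discount each cash flow and weight by its period:
  t   CF        PV=CF/(1+0.03875)^t    t·PV
  1       187.50       180.5054       180.5054
  2       187.50       173.7718       347.5435
  3       187.50       167.2893       501.8679
  4       187.50       161.0487       644.1947
  5       187.50       155.0408       775.2042
  6       187.50       149.2571       895.5427
  7       187.50       143.6892     1,005.8241
  8    25,187.50    18,582.1846   148,657.4765
  Σ                 19,712.7868   153,008.1589
Price P = Σ PV = 19,712.7868.
Macaulay duration = Σ(t·PV) / P = 153,008.1589 / 19,712.7868 = 7.76187 half-year periods.
In years: 7.76187 / 2 = 3.88094 years.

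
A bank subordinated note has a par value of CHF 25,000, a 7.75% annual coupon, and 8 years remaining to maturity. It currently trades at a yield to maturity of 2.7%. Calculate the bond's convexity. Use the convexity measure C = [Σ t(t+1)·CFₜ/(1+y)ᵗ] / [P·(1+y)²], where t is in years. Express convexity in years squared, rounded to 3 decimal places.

51.585

With y = 0.027:
  t   CF        PV=CF/(1+0.027)^t    t·PV        t(t+1)·PV
  1     1,937.50     1,886.5628     1,886.5628       3,773.1256
  2     1,937.50     1,836.9648     3,673.9295      11,021.7885
  3     1,937.50     1,788.6706     5,366.0119      21,464.0478
  4     1,937.50     1,741.6462     6,966.5848      34,832.9240
  5     1,937.50     1,695.8580     8,479.2902      50,875.7410
  6     1,937.50     1,651.2736     9,907.6419      69,353.4931
  7     1,937.50     1,607.8614    11,255.0297      90,040.2377
  8    26,937.50    21,766.7575   174,134.0599   1,567,206.5394
  Σ                 33,975.5950   221,669.1108   1,848,567.8972
P = 33,975.5950.
Convexity = Σ t(t+1)·PV / [P·(1+y)²] = 1,848,567.8972 / (33,975.5950 × 1.054729) = 51.58548.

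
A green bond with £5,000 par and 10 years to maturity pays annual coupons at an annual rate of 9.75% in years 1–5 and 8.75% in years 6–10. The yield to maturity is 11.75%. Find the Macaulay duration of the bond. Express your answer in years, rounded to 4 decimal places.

6.5802 years

Periodic yield y = 0.1175. Discount each cash flow and weight by its year:
  t   CF        PV=CF/(1+0.1175)^t    t·PV
  1       487.50       436.2416       436.2416
  2       487.50       390.3728       780.7456
  3       487.50       349.3269     1,047.9807
  4       487.50       312.5968     1,250.3871
  5       487.50       279.7287     1,398.6433
  6       437.50       224.6430     1,347.8579
  7       437.50       201.0228     1,407.1597
  8       437.50       179.8862     1,439.0895
  9       437.50       160.9720     1,448.7478
  10    5,437.50     1,790.2923    17,902.9233
  Σ                  4,325.0830    28,459.7764
Price P = Σ PV = 4,325.0830.
Macaulay duration = Σ(t·PV) / P = 28,459.7764 / 4,325.0830 = 6.58017 years.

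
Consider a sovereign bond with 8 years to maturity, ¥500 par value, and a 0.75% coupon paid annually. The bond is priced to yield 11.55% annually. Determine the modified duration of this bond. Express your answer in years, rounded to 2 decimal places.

6.87 years

Periodic yield y = 0.1155. First find Macaulay duration:
  t   CF        PV=CF/(1+0.1155)^t    t·PV
  1         3.75         3.3617         3.3617
  2         3.75         3.0136         6.0273
  3         3.75         2.7016         8.1048
  4         3.75         2.4219         9.6875
  5         3.75         2.1711        10.8556
  6         3.75         1.9463        11.6779
  7         3.75         1.7448        12.2136
  8       503.75       210.1157     1,680.9254
  Σ                    227.4768     1,742.8539
P = 227.4768; Macaulay duration = 1,742.8539 / 227.4768 = 7.66168 years.
Modified duration = D_Mac / (1 + y) = 7.66168 / 1.1155 = 6.86838 years.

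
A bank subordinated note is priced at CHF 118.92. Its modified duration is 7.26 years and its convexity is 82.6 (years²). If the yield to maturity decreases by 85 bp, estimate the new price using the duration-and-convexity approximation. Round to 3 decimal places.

Duration effect: -D_mod·Δy = -7.26 × (-0.0085) = +0.061710
Convexity effect: ½·C·(Δy)² = 0.5 × 82.6 × (-0.0085)² = +0.002983925
ΔP/P ≈ +0.061710 + 0.002983925 = +0.064693925
New price ≈ 118.92 × (1 + 0.064693925) = 126.613401561.

CHF 126.613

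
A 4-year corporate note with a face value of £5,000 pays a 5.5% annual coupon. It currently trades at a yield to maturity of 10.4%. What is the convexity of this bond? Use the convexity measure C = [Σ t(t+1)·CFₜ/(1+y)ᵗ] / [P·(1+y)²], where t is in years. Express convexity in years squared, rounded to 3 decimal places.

14.610

With y = 0.104:
  t   CF        PV=CF/(1+0.104)^t    t·PV        t(t+1)·PV
  1       275.00       249.0942       249.0942         498.1884
  2       275.00       225.6288       451.2576       1,353.7728
  3       275.00       204.3739       613.1218       2,452.4870
  4     5,275.00     3,550.9632    14,203.8528      71,019.2638
  Σ                  4,230.0601    15,517.3263      75,323.7121
P = 4,230.0601.
Convexity = Σ t(t+1)·PV / [P·(1+y)²] = 75,323.7121 / (4,230.0601 × 1.218816) = 14.60989.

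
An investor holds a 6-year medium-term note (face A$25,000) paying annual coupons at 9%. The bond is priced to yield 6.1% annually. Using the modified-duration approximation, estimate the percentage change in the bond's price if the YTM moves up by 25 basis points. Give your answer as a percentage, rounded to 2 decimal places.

Periodic yield y = 0.061. Modified duration first:
  t   CF        PV=CF/(1+0.061)^t    t·PV
  1     2,250.00     2,120.6409     2,120.6409
  2     2,250.00     1,998.7190     3,997.4381
  3     2,250.00     1,883.8068     5,651.4205
  4     2,250.00     1,775.5013     7,102.0050
  5     2,250.00     1,673.4225     8,367.1124
  6    27,250.00    19,101.7960   114,610.7761
  Σ                 28,553.8865   141,849.3930
P = 28,553.8865; D_Mac = 4.96778 yrs; D_mod = 4.96778/(1+0.061) = 4.68217 yrs.
ΔP/P ≈ -D_mod · Δy = -4.68217 × (+0.0025) = -0.011705 = -1.1705%.

-1.17%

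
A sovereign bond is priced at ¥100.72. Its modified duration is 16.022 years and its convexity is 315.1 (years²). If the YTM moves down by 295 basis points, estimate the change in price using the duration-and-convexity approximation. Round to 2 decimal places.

Duration effect: -D_mod·Δy = -16.022 × (-0.0295) = +0.472649
Convexity effect: ½·C·(Δy)² = 0.5 × 315.1 × (-0.0295)² = +0.1371078875
ΔP/P ≈ +0.472649 + 0.1371078875 = +0.6097568875
ΔP ≈ 100.72 × (+0.6097568875) = +61.414713709.

+¥61.41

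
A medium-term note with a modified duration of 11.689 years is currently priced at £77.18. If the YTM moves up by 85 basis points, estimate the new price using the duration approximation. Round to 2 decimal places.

£69.51

Duration approximation: ΔP/P ≈ -D_mod · Δy = -11.689 × (+0.0085) = -0.0993565.
New price ≈ 77.18 × (1 - 0.0993565) = 69.51166533.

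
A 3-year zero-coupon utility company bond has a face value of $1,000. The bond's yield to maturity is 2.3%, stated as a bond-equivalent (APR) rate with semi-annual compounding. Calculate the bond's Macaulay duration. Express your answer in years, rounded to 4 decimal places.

A zero-coupon bond has a single cash flow at maturity, so its Macaulay duration equals its maturity: 3 years.
(Equivalently: 6 semi-annual periods ÷ 2 = 3 years.)

3.0000 years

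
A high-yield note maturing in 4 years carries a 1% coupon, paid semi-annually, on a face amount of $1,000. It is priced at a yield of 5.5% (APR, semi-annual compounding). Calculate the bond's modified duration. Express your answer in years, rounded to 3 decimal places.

3.818 years

Periodic yield y = 0.0275. First find Macaulay duration:
  t   CF        PV=CF/(1+0.0275)^t    t·PV
  1         5.00         4.8662         4.8662
  2         5.00         4.7359         9.4719
  3         5.00         4.6092        13.8276
  4         5.00         4.4858        17.9433
  5         5.00         4.3658        21.8288
  6         5.00         4.2489        25.4935
  7         5.00         4.1352        28.9464
  8     1,005.00       808.9309     6,471.4471
  Σ                    840.3779     6,593.8249
P = 840.3779; Macaulay duration = 6,593.8249 / 840.3779 = 7.84626 half-year periods = 3.92313 years.
Modified duration = D_Mac / (1 + y) = 3.92313 / 1.0275 = 3.81813 years.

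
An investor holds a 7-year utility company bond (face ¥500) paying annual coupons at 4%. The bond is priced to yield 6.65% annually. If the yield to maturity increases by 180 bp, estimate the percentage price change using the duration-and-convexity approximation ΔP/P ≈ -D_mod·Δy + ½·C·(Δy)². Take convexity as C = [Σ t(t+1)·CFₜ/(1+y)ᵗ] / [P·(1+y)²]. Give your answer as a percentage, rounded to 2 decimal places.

-9.74%

With y = 0.0665:
  t   CF        PV=CF/(1+0.0665)^t    t·PV        t(t+1)·PV
  1        20.00        18.7529        18.7529          37.5059
  2        20.00        17.5836        35.1672         105.5017
  3        20.00        16.4872        49.4617         197.8466
  4        20.00        15.4592        61.8367         309.1837
  5        20.00        14.4952        72.4762         434.8575
  6        20.00        13.5914        81.5485         570.8396
  7       520.00       331.3426     2,319.3985      18,555.1877
  Σ                    427.7123     2,638.6418      20,210.9227
P = 427.7123; D_Mac = 6.16920 yrs; D_mod = 5.78453 yrs; C = 41.54442.
Duration effect: -5.78453 × (+0.018) = -0.104121
Convexity effect: 0.5 × 41.54442 × (0.018)² = +0.0067302
ΔP/P ≈ -0.104121 + 0.0067302 = -0.097391 = -9.7391%.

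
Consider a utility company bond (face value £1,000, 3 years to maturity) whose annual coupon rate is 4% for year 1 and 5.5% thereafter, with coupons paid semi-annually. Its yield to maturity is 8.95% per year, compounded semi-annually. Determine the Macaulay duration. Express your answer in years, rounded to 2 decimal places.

2.83 years

Periodic yield y = 0.04475. Discount each cash flow and weight by its period:
  t   CF        PV=CF/(1+0.04475)^t    t·PV
  1        20.00        19.1433        19.1433
  2        20.00        18.3234        36.6467
  3        27.50        24.1155        72.3464
  4        27.50        23.0825        92.3301
  5        27.50        22.0938       110.4691
  6     1,027.50       790.1464     4,740.8782
  Σ                    896.9049     5,071.8139
Price P = Σ PV = 896.9049.
Macaulay duration = Σ(t·PV) / P = 5,071.8139 / 896.9049 = 5.65480 half-year periods.
In years: 5.65480 / 2 = 2.82740 years.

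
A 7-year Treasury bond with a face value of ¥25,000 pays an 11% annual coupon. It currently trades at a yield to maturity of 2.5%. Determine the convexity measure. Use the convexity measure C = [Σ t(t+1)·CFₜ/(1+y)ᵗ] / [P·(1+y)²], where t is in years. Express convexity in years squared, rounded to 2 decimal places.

With y = 0.025:
  t   CF        PV=CF/(1+0.025)^t    t·PV        t(t+1)·PV
  1     2,750.00     2,682.9268     2,682.9268       5,365.8537
  2     2,750.00     2,617.4896     5,234.9792      15,704.9375
  3     2,750.00     2,553.6484     7,660.9451      30,643.7806
  4     2,750.00     2,491.3643     9,965.4571      49,827.2855
  5     2,750.00     2,430.5993    12,152.9965      72,917.9787
  6     2,750.00     2,371.3164    14,227.8983      99,595.2880
  7    27,750.00    23,345.1103   163,415.7719   1,307,326.1753
  Σ                 38,492.4550   215,340.9749   1,581,381.2993
P = 38,492.4550.
Convexity = Σ t(t+1)·PV / [P·(1+y)²] = 1,581,381.2993 / (38,492.4550 × 1.050625) = 39.10329.

39.10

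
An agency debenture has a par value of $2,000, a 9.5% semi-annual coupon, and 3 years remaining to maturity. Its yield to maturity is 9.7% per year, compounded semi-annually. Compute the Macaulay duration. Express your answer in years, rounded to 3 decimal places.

2.679 years

Periodic yield y = 0.0485. Discount each cash flow and weight by its period:
  t   CF        PV=CF/(1+0.0485)^t    t·PV
  1        95.00        90.6056        90.6056
  2        95.00        86.4145       172.8290
  3        95.00        82.4173       247.2519
  4        95.00        78.6049       314.4198
  5        95.00        74.9690       374.8448
  6     2,095.00     1,576.7884     9,460.7304
  Σ                  1,989.7997    10,660.6815
Price P = Σ PV = 1,989.7997.
Macaulay duration = Σ(t·PV) / P = 10,660.6815 / 1,989.7997 = 5.35767 half-year periods.
In years: 5.35767 / 2 = 2.67883 years.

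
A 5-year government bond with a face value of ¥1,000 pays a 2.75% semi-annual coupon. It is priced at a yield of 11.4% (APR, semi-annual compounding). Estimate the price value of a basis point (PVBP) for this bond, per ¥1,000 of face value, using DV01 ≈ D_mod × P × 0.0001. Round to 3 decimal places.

Periodic yield y = 0.057.
  t   CF        PV=CF/(1+0.057)^t    t·PV
  1        13.75        13.0085        13.0085
  2        13.75        12.3070        24.6140
  3        13.75        11.6433        34.9300
  4        13.75        11.0155        44.0619
  5        13.75        10.4214        52.1072
  6        13.75         9.8595        59.1567
  7        13.75         9.3278        65.2944
  8        13.75         8.8248        70.5981
  9        13.75         8.3489        75.1398
  10    1,013.75       582.3459     5,823.4586
  Σ                    677.1025     6,262.3693
P = 677.1025; D_Mac = 9.24878 half-year periods = 4.62439 yrs; D_mod = 4.37501 yrs.
DV01 ≈ 4.37501 × 677.1025 × 0.0001 = 0.296233.

¥0.296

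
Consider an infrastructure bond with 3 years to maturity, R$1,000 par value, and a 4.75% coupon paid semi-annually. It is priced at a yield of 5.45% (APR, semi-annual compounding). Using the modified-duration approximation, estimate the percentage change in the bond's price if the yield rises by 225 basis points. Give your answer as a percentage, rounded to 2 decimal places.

Periodic yield y = 0.02725. Modified duration first:
  t   CF        PV=CF/(1+0.02725)^t    t·PV
  1        23.75        23.1200        23.1200
  2        23.75        22.5067        45.0133
  3        23.75        21.9096        65.7289
  4        23.75        21.3284        85.3137
  5        23.75        20.7627       103.8133
  6     1,023.75       871.2384     5,227.4305
  Σ                    980.8658     5,550.4197
P = 980.8658; D_Mac = 5.65869 half-year periods = 2.82935 yrs; D_mod = 2.82935/(1+0.02725) = 2.75429 yrs.
ΔP/P ≈ -D_mod · Δy = -2.75429 × (+0.0225) = -0.061972 = -6.1972%.

-6.20%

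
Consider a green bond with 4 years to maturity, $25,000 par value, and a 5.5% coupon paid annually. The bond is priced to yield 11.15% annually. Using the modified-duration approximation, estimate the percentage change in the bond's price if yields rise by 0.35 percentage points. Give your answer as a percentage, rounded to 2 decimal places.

-1.15%

Periodic yield y = 0.1115. Modified duration first:
  t   CF        PV=CF/(1+0.1115)^t    t·PV
  1     1,375.00     1,237.0670     1,237.0670
  2     1,375.00     1,112.9708     2,225.9416
  3     1,375.00     1,001.3232     3,003.9697
  4    26,375.00    17,280.4322    69,121.7288
  Σ                 20,631.7932    75,588.7071
P = 20,631.7932; D_Mac = 3.66370 yrs; D_mod = 3.66370/(1+0.1115) = 3.29618 yrs.
ΔP/P ≈ -D_mod · Δy = -3.29618 × (+0.0035) = -0.011537 = -1.1537%.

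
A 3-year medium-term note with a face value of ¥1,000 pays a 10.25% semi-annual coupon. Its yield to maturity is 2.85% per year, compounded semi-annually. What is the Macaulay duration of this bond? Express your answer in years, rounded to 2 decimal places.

Periodic yield y = 0.01425. Discount each cash flow and weight by its period:
  t   CF        PV=CF/(1+0.01425)^t    t·PV
  1        51.25        50.5299        50.5299
  2        51.25        49.8200        99.6400
  3        51.25        49.1201       147.3602
  4        51.25        48.4299       193.7197
  5        51.25        47.7495       238.7475
  6     1,051.25       965.6859     5,794.1157
  Σ                  1,211.3354     6,524.1130
Price P = Σ PV = 1,211.3354.
Macaulay duration = Σ(t·PV) / P = 6,524.1130 / 1,211.3354 = 5.38588 half-year periods.
In years: 5.38588 / 2 = 2.69294 years.

2.69 years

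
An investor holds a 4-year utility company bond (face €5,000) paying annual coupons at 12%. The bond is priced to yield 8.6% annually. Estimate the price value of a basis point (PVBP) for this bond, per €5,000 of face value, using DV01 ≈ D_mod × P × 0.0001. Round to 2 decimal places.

€1.76

Periodic yield y = 0.086.
  t   CF        PV=CF/(1+0.086)^t    t·PV
  1       600.00       552.4862       552.4862
  2       600.00       508.7350     1,017.4700
  3       600.00       468.4484     1,405.3452
  4     5,600.00     4,025.9532    16,103.8129
  Σ                  5,555.6228    19,079.1143
P = 5,555.6228; D_Mac = 3.43420 yrs; D_mod = 3.16225 yrs.
DV01 ≈ 3.16225 × 5,555.6228 × 0.0001 = 1.756825.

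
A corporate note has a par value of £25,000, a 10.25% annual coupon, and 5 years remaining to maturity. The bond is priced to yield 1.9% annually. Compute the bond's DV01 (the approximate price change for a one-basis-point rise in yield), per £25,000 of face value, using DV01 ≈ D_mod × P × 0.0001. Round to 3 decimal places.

Periodic yield y = 0.019.
  t   CF        PV=CF/(1+0.019)^t    t·PV
  1     2,562.50     2,514.7203     2,514.7203
  2     2,562.50     2,467.8315     4,935.6630
  3     2,562.50     2,421.8170     7,265.4510
  4     2,562.50     2,376.6604     9,506.6418
  5    27,562.50    25,086.9397   125,434.6987
  Σ                 34,867.9690   149,657.1748
P = 34,867.9690; D_Mac = 4.29211 yrs; D_mod = 4.21208 yrs.
DV01 ≈ 4.21208 × 34,867.9690 × 0.0001 = 14.686671.

£14.687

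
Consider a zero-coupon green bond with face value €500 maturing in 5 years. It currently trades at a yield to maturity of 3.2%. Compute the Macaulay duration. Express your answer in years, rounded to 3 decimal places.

5.000 years

A zero-coupon bond has a single cash flow at maturity, so its Macaulay duration equals its maturity: 5 years.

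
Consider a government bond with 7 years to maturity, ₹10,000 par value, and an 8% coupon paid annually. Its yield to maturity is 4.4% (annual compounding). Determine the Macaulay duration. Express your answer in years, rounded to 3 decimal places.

Periodic yield y = 0.044. Discount each cash flow and weight by its year:
  t   CF        PV=CF/(1+0.044)^t    t·PV
  1       800.00       766.2835       766.2835
  2       800.00       733.9881     1,467.9761
  3       800.00       703.0537     2,109.1611
  4       800.00       673.4231     2,693.6923
  5       800.00       645.0413     3,225.2063
  6       800.00       617.8556     3,707.1337
  7    10,800.00     7,989.5122    55,926.5855
  Σ                 12,129.1574    69,896.0384
Price P = Σ PV = 12,129.1574.
Macaulay duration = Σ(t·PV) / P = 69,896.0384 / 12,129.1574 = 5.76265 years.

5.763 years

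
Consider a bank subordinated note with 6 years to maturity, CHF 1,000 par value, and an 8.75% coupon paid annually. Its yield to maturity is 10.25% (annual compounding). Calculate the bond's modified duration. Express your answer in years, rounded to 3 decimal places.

Periodic yield y = 0.1025. First find Macaulay duration:
  t   CF        PV=CF/(1+0.1025)^t    t·PV
  1        87.50        79.3651        79.3651
  2        87.50        71.9865       143.9729
  3        87.50        65.2938       195.8815
  4        87.50        59.2234       236.8938
  5        87.50        53.7174       268.5870
  6     1,087.50       605.5607     3,633.3642
  Σ                    935.1469     4,558.0645
P = 935.1469; Macaulay duration = 4,558.0645 / 935.1469 = 4.87417 years.
Modified duration = D_Mac / (1 + y) = 4.87417 / 1.1025 = 4.42102 years.

4.421 years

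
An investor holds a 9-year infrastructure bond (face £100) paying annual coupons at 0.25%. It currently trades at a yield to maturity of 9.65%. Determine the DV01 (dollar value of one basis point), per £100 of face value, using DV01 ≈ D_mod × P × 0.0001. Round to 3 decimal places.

Periodic yield y = 0.0965.
  t   CF        PV=CF/(1+0.0965)^t    t·PV
  1         0.25         0.2280         0.2280
  2         0.25         0.2079         0.4159
  3         0.25         0.1896         0.5689
  4         0.25         0.1729         0.6918
  5         0.25         0.1577         0.7886
  6         0.25         0.1438         0.8631
  7         0.25         0.1312         0.9183
  8         0.25         0.1196         0.9571
  9       100.25        43.7529       393.7759
  Σ                     45.1038       399.2075
P = 45.1038; D_Mac = 8.85087 yrs; D_mod = 8.07193 yrs.
DV01 ≈ 8.07193 × 45.1038 × 0.0001 = 0.036407.

£0.036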